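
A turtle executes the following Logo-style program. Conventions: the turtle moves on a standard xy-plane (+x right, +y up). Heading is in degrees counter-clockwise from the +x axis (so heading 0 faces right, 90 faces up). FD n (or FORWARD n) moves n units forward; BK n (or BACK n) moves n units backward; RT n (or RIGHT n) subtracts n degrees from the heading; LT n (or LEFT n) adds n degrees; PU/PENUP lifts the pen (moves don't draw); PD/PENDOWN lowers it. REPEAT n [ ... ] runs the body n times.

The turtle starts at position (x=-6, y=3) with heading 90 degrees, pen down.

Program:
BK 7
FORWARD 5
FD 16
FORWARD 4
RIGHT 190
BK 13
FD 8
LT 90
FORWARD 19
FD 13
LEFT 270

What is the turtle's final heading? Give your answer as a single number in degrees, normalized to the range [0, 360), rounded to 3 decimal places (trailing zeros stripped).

Answer: 260

Derivation:
Executing turtle program step by step:
Start: pos=(-6,3), heading=90, pen down
BK 7: (-6,3) -> (-6,-4) [heading=90, draw]
FD 5: (-6,-4) -> (-6,1) [heading=90, draw]
FD 16: (-6,1) -> (-6,17) [heading=90, draw]
FD 4: (-6,17) -> (-6,21) [heading=90, draw]
RT 190: heading 90 -> 260
BK 13: (-6,21) -> (-3.743,33.803) [heading=260, draw]
FD 8: (-3.743,33.803) -> (-5.132,25.924) [heading=260, draw]
LT 90: heading 260 -> 350
FD 19: (-5.132,25.924) -> (13.58,22.625) [heading=350, draw]
FD 13: (13.58,22.625) -> (26.382,20.367) [heading=350, draw]
LT 270: heading 350 -> 260
Final: pos=(26.382,20.367), heading=260, 8 segment(s) drawn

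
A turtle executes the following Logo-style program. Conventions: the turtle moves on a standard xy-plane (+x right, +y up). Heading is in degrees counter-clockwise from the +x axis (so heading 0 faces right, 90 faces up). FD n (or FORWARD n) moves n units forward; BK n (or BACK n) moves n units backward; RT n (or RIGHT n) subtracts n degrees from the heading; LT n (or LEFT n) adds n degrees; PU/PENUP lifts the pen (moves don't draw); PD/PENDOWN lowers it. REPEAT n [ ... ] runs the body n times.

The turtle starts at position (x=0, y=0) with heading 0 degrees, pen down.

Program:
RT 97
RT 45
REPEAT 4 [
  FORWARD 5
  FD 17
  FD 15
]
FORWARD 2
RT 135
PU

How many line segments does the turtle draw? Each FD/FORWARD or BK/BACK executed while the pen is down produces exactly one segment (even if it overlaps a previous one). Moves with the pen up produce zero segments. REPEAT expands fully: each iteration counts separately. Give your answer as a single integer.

Executing turtle program step by step:
Start: pos=(0,0), heading=0, pen down
RT 97: heading 0 -> 263
RT 45: heading 263 -> 218
REPEAT 4 [
  -- iteration 1/4 --
  FD 5: (0,0) -> (-3.94,-3.078) [heading=218, draw]
  FD 17: (-3.94,-3.078) -> (-17.336,-13.545) [heading=218, draw]
  FD 15: (-17.336,-13.545) -> (-29.156,-22.779) [heading=218, draw]
  -- iteration 2/4 --
  FD 5: (-29.156,-22.779) -> (-33.096,-25.858) [heading=218, draw]
  FD 17: (-33.096,-25.858) -> (-46.493,-36.324) [heading=218, draw]
  FD 15: (-46.493,-36.324) -> (-58.313,-45.559) [heading=218, draw]
  -- iteration 3/4 --
  FD 5: (-58.313,-45.559) -> (-62.253,-48.637) [heading=218, draw]
  FD 17: (-62.253,-48.637) -> (-75.649,-59.104) [heading=218, draw]
  FD 15: (-75.649,-59.104) -> (-87.469,-68.338) [heading=218, draw]
  -- iteration 4/4 --
  FD 5: (-87.469,-68.338) -> (-91.409,-71.417) [heading=218, draw]
  FD 17: (-91.409,-71.417) -> (-104.805,-81.883) [heading=218, draw]
  FD 15: (-104.805,-81.883) -> (-116.626,-91.118) [heading=218, draw]
]
FD 2: (-116.626,-91.118) -> (-118.202,-92.349) [heading=218, draw]
RT 135: heading 218 -> 83
PU: pen up
Final: pos=(-118.202,-92.349), heading=83, 13 segment(s) drawn
Segments drawn: 13

Answer: 13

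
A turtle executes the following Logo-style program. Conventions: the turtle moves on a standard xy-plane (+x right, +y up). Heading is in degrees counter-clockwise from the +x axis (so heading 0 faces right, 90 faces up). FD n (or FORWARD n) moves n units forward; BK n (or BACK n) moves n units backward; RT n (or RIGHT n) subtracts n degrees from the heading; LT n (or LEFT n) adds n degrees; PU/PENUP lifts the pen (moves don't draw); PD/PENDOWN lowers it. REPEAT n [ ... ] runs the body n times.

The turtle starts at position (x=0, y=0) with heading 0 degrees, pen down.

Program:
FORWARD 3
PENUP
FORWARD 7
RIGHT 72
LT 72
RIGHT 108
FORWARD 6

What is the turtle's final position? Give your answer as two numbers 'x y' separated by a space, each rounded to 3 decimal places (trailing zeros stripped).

Answer: 8.146 -5.706

Derivation:
Executing turtle program step by step:
Start: pos=(0,0), heading=0, pen down
FD 3: (0,0) -> (3,0) [heading=0, draw]
PU: pen up
FD 7: (3,0) -> (10,0) [heading=0, move]
RT 72: heading 0 -> 288
LT 72: heading 288 -> 0
RT 108: heading 0 -> 252
FD 6: (10,0) -> (8.146,-5.706) [heading=252, move]
Final: pos=(8.146,-5.706), heading=252, 1 segment(s) drawn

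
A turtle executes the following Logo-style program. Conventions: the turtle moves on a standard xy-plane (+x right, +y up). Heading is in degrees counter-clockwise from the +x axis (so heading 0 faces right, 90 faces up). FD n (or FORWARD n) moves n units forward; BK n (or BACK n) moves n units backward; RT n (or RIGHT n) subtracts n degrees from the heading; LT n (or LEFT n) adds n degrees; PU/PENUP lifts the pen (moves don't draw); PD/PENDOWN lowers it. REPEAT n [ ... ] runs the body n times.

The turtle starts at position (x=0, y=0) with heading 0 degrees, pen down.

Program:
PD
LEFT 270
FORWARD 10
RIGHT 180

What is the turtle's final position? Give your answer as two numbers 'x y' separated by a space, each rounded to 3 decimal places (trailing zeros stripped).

Answer: 0 -10

Derivation:
Executing turtle program step by step:
Start: pos=(0,0), heading=0, pen down
PD: pen down
LT 270: heading 0 -> 270
FD 10: (0,0) -> (0,-10) [heading=270, draw]
RT 180: heading 270 -> 90
Final: pos=(0,-10), heading=90, 1 segment(s) drawn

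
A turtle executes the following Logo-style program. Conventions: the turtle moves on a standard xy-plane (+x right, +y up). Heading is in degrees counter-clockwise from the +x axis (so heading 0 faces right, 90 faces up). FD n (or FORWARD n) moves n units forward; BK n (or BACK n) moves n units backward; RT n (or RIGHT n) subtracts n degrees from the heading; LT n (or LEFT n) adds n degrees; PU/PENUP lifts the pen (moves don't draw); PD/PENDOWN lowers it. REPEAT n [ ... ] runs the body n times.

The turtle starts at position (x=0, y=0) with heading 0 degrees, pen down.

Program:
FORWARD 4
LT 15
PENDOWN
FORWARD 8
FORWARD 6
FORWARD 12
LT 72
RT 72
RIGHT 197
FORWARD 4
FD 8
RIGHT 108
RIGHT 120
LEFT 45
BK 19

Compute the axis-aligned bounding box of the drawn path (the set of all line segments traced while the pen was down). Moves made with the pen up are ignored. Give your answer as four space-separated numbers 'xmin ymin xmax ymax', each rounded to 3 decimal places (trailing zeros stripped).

Executing turtle program step by step:
Start: pos=(0,0), heading=0, pen down
FD 4: (0,0) -> (4,0) [heading=0, draw]
LT 15: heading 0 -> 15
PD: pen down
FD 8: (4,0) -> (11.727,2.071) [heading=15, draw]
FD 6: (11.727,2.071) -> (17.523,3.623) [heading=15, draw]
FD 12: (17.523,3.623) -> (29.114,6.729) [heading=15, draw]
LT 72: heading 15 -> 87
RT 72: heading 87 -> 15
RT 197: heading 15 -> 178
FD 4: (29.114,6.729) -> (25.117,6.869) [heading=178, draw]
FD 8: (25.117,6.869) -> (17.121,7.148) [heading=178, draw]
RT 108: heading 178 -> 70
RT 120: heading 70 -> 310
LT 45: heading 310 -> 355
BK 19: (17.121,7.148) -> (-1.806,8.804) [heading=355, draw]
Final: pos=(-1.806,8.804), heading=355, 7 segment(s) drawn

Segment endpoints: x in {-1.806, 0, 4, 11.727, 17.121, 17.523, 25.117, 29.114}, y in {0, 2.071, 3.623, 6.729, 6.869, 7.148, 8.804}
xmin=-1.806, ymin=0, xmax=29.114, ymax=8.804

Answer: -1.806 0 29.114 8.804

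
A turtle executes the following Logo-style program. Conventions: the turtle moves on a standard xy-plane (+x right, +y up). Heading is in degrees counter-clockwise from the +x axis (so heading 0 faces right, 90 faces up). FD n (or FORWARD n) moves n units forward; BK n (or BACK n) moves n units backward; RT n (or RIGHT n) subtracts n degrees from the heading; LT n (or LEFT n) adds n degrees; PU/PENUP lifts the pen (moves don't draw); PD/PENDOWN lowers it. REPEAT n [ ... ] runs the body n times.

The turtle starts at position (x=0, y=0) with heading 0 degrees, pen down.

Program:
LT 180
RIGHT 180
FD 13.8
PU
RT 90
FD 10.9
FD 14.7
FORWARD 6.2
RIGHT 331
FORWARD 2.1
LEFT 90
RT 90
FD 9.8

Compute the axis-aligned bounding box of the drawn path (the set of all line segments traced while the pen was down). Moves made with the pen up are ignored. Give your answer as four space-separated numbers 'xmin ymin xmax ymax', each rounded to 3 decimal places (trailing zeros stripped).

Answer: 0 0 13.8 0

Derivation:
Executing turtle program step by step:
Start: pos=(0,0), heading=0, pen down
LT 180: heading 0 -> 180
RT 180: heading 180 -> 0
FD 13.8: (0,0) -> (13.8,0) [heading=0, draw]
PU: pen up
RT 90: heading 0 -> 270
FD 10.9: (13.8,0) -> (13.8,-10.9) [heading=270, move]
FD 14.7: (13.8,-10.9) -> (13.8,-25.6) [heading=270, move]
FD 6.2: (13.8,-25.6) -> (13.8,-31.8) [heading=270, move]
RT 331: heading 270 -> 299
FD 2.1: (13.8,-31.8) -> (14.818,-33.637) [heading=299, move]
LT 90: heading 299 -> 29
RT 90: heading 29 -> 299
FD 9.8: (14.818,-33.637) -> (19.569,-42.208) [heading=299, move]
Final: pos=(19.569,-42.208), heading=299, 1 segment(s) drawn

Segment endpoints: x in {0, 13.8}, y in {0}
xmin=0, ymin=0, xmax=13.8, ymax=0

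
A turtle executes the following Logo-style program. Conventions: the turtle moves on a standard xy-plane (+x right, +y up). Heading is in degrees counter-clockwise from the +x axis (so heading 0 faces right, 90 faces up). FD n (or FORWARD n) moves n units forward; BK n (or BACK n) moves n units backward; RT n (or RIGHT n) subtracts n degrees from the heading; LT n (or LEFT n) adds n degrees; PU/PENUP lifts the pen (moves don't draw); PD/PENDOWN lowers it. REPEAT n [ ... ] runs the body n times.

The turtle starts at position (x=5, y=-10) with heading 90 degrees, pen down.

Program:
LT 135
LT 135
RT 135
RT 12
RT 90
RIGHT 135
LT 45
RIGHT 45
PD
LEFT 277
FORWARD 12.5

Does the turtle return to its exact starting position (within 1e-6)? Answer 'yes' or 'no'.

Answer: no

Derivation:
Executing turtle program step by step:
Start: pos=(5,-10), heading=90, pen down
LT 135: heading 90 -> 225
LT 135: heading 225 -> 0
RT 135: heading 0 -> 225
RT 12: heading 225 -> 213
RT 90: heading 213 -> 123
RT 135: heading 123 -> 348
LT 45: heading 348 -> 33
RT 45: heading 33 -> 348
PD: pen down
LT 277: heading 348 -> 265
FD 12.5: (5,-10) -> (3.911,-22.452) [heading=265, draw]
Final: pos=(3.911,-22.452), heading=265, 1 segment(s) drawn

Start position: (5, -10)
Final position: (3.911, -22.452)
Distance = 12.5; >= 1e-6 -> NOT closed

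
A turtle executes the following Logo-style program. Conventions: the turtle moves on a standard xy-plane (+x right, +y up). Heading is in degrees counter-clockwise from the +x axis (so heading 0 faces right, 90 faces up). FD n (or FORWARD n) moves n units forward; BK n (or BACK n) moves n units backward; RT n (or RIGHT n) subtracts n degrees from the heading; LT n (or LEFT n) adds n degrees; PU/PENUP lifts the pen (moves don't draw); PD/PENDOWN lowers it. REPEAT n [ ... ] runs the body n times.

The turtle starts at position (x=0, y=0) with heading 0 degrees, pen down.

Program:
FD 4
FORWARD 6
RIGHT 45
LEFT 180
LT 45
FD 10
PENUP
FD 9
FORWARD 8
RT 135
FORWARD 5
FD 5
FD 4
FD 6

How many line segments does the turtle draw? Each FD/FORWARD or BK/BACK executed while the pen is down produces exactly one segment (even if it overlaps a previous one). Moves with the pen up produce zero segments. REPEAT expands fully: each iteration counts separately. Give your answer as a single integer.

Answer: 3

Derivation:
Executing turtle program step by step:
Start: pos=(0,0), heading=0, pen down
FD 4: (0,0) -> (4,0) [heading=0, draw]
FD 6: (4,0) -> (10,0) [heading=0, draw]
RT 45: heading 0 -> 315
LT 180: heading 315 -> 135
LT 45: heading 135 -> 180
FD 10: (10,0) -> (0,0) [heading=180, draw]
PU: pen up
FD 9: (0,0) -> (-9,0) [heading=180, move]
FD 8: (-9,0) -> (-17,0) [heading=180, move]
RT 135: heading 180 -> 45
FD 5: (-17,0) -> (-13.464,3.536) [heading=45, move]
FD 5: (-13.464,3.536) -> (-9.929,7.071) [heading=45, move]
FD 4: (-9.929,7.071) -> (-7.101,9.899) [heading=45, move]
FD 6: (-7.101,9.899) -> (-2.858,14.142) [heading=45, move]
Final: pos=(-2.858,14.142), heading=45, 3 segment(s) drawn
Segments drawn: 3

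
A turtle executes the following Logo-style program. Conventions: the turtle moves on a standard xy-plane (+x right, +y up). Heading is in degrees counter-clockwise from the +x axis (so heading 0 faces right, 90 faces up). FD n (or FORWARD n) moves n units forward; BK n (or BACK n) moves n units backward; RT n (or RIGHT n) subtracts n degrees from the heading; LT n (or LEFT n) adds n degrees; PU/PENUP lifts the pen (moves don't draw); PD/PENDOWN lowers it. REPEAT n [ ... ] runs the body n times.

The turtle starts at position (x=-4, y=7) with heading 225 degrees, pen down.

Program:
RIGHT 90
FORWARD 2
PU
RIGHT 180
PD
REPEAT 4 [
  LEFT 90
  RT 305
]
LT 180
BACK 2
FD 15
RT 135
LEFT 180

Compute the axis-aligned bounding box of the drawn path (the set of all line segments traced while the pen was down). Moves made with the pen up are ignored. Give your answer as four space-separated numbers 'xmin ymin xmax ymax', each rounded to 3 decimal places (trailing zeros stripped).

Answer: -7.407 7 7.536 8.589

Derivation:
Executing turtle program step by step:
Start: pos=(-4,7), heading=225, pen down
RT 90: heading 225 -> 135
FD 2: (-4,7) -> (-5.414,8.414) [heading=135, draw]
PU: pen up
RT 180: heading 135 -> 315
PD: pen down
REPEAT 4 [
  -- iteration 1/4 --
  LT 90: heading 315 -> 45
  RT 305: heading 45 -> 100
  -- iteration 2/4 --
  LT 90: heading 100 -> 190
  RT 305: heading 190 -> 245
  -- iteration 3/4 --
  LT 90: heading 245 -> 335
  RT 305: heading 335 -> 30
  -- iteration 4/4 --
  LT 90: heading 30 -> 120
  RT 305: heading 120 -> 175
]
LT 180: heading 175 -> 355
BK 2: (-5.414,8.414) -> (-7.407,8.589) [heading=355, draw]
FD 15: (-7.407,8.589) -> (7.536,7.281) [heading=355, draw]
RT 135: heading 355 -> 220
LT 180: heading 220 -> 40
Final: pos=(7.536,7.281), heading=40, 3 segment(s) drawn

Segment endpoints: x in {-7.407, -5.414, -4, 7.536}, y in {7, 7.281, 8.414, 8.589}
xmin=-7.407, ymin=7, xmax=7.536, ymax=8.589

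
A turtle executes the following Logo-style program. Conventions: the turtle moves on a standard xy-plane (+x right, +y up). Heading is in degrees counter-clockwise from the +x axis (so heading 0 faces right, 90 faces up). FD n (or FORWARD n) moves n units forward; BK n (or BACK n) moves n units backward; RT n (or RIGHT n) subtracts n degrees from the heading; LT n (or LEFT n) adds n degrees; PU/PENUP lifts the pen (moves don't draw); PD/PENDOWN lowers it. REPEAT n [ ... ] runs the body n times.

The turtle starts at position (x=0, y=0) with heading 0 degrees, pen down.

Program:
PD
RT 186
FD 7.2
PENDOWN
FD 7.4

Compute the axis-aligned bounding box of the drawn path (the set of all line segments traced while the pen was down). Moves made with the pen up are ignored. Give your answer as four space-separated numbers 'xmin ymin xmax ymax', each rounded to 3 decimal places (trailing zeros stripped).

Answer: -14.52 0 0 1.526

Derivation:
Executing turtle program step by step:
Start: pos=(0,0), heading=0, pen down
PD: pen down
RT 186: heading 0 -> 174
FD 7.2: (0,0) -> (-7.161,0.753) [heading=174, draw]
PD: pen down
FD 7.4: (-7.161,0.753) -> (-14.52,1.526) [heading=174, draw]
Final: pos=(-14.52,1.526), heading=174, 2 segment(s) drawn

Segment endpoints: x in {-14.52, -7.161, 0}, y in {0, 0.753, 1.526}
xmin=-14.52, ymin=0, xmax=0, ymax=1.526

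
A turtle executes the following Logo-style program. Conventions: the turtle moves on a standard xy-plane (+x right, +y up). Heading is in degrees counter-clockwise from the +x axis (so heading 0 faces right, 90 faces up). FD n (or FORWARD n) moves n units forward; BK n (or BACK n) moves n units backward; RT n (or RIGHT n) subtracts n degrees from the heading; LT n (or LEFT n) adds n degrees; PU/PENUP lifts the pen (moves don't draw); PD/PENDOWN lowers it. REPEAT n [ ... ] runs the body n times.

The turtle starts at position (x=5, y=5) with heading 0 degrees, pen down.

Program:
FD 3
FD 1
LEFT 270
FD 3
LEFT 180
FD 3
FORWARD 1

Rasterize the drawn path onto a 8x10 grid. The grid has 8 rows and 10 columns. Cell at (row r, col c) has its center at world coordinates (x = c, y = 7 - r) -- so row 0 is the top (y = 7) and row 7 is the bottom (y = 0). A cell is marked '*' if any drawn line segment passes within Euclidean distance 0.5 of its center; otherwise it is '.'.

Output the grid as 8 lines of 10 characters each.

Answer: ..........
.........*
.....*****
.........*
.........*
.........*
..........
..........

Derivation:
Segment 0: (5,5) -> (8,5)
Segment 1: (8,5) -> (9,5)
Segment 2: (9,5) -> (9,2)
Segment 3: (9,2) -> (9,5)
Segment 4: (9,5) -> (9,6)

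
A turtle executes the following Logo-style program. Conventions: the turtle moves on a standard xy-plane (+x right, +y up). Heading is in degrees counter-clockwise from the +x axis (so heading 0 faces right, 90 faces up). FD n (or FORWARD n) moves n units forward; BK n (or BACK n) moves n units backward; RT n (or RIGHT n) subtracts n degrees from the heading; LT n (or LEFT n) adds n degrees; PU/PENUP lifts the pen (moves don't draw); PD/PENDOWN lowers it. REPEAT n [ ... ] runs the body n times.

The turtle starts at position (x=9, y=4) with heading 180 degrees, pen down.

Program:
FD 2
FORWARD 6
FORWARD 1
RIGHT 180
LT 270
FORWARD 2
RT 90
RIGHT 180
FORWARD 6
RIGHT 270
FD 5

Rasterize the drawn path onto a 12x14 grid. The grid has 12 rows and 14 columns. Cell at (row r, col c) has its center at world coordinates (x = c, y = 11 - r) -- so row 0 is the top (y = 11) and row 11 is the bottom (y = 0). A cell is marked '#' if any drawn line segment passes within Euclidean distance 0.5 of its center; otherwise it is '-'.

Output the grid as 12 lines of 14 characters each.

Segment 0: (9,4) -> (7,4)
Segment 1: (7,4) -> (1,4)
Segment 2: (1,4) -> (0,4)
Segment 3: (0,4) -> (-0,2)
Segment 4: (-0,2) -> (6,2)
Segment 5: (6,2) -> (6,7)

Answer: --------------
--------------
--------------
--------------
------#-------
------#-------
------#-------
##########----
#-----#-------
#######-------
--------------
--------------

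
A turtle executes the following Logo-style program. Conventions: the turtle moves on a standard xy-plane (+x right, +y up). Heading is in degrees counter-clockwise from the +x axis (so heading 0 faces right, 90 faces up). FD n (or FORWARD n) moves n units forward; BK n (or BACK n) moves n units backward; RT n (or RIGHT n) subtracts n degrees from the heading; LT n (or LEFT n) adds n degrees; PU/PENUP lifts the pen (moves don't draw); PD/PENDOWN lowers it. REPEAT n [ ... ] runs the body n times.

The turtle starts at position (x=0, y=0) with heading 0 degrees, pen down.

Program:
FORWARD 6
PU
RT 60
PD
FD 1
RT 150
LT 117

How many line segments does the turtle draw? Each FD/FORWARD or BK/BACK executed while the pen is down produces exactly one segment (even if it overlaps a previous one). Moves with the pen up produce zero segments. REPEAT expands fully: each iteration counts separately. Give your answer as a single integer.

Answer: 2

Derivation:
Executing turtle program step by step:
Start: pos=(0,0), heading=0, pen down
FD 6: (0,0) -> (6,0) [heading=0, draw]
PU: pen up
RT 60: heading 0 -> 300
PD: pen down
FD 1: (6,0) -> (6.5,-0.866) [heading=300, draw]
RT 150: heading 300 -> 150
LT 117: heading 150 -> 267
Final: pos=(6.5,-0.866), heading=267, 2 segment(s) drawn
Segments drawn: 2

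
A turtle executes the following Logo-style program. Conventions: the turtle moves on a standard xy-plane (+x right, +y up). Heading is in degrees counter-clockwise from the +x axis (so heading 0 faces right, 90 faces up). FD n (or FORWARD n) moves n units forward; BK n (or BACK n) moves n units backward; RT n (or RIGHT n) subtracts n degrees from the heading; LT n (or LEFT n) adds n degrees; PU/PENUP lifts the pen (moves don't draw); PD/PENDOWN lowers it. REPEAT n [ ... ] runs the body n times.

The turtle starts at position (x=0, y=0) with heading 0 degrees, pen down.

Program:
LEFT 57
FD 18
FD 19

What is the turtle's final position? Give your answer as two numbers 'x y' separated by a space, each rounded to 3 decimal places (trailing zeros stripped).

Answer: 20.152 31.031

Derivation:
Executing turtle program step by step:
Start: pos=(0,0), heading=0, pen down
LT 57: heading 0 -> 57
FD 18: (0,0) -> (9.804,15.096) [heading=57, draw]
FD 19: (9.804,15.096) -> (20.152,31.031) [heading=57, draw]
Final: pos=(20.152,31.031), heading=57, 2 segment(s) drawn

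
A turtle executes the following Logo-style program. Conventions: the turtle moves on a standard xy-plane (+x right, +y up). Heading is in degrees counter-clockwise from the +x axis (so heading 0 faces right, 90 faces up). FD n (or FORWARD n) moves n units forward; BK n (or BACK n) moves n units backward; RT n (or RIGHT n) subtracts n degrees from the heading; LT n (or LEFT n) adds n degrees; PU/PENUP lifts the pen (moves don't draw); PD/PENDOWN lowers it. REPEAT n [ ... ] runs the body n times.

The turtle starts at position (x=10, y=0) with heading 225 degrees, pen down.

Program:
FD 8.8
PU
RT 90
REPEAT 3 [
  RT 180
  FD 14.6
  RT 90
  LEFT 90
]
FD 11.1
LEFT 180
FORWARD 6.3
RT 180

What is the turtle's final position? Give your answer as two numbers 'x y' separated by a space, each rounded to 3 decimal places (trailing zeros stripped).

Executing turtle program step by step:
Start: pos=(10,0), heading=225, pen down
FD 8.8: (10,0) -> (3.777,-6.223) [heading=225, draw]
PU: pen up
RT 90: heading 225 -> 135
REPEAT 3 [
  -- iteration 1/3 --
  RT 180: heading 135 -> 315
  FD 14.6: (3.777,-6.223) -> (14.101,-16.546) [heading=315, move]
  RT 90: heading 315 -> 225
  LT 90: heading 225 -> 315
  -- iteration 2/3 --
  RT 180: heading 315 -> 135
  FD 14.6: (14.101,-16.546) -> (3.777,-6.223) [heading=135, move]
  RT 90: heading 135 -> 45
  LT 90: heading 45 -> 135
  -- iteration 3/3 --
  RT 180: heading 135 -> 315
  FD 14.6: (3.777,-6.223) -> (14.101,-16.546) [heading=315, move]
  RT 90: heading 315 -> 225
  LT 90: heading 225 -> 315
]
FD 11.1: (14.101,-16.546) -> (21.95,-24.395) [heading=315, move]
LT 180: heading 315 -> 135
FD 6.3: (21.95,-24.395) -> (17.495,-19.94) [heading=135, move]
RT 180: heading 135 -> 315
Final: pos=(17.495,-19.94), heading=315, 1 segment(s) drawn

Answer: 17.495 -19.94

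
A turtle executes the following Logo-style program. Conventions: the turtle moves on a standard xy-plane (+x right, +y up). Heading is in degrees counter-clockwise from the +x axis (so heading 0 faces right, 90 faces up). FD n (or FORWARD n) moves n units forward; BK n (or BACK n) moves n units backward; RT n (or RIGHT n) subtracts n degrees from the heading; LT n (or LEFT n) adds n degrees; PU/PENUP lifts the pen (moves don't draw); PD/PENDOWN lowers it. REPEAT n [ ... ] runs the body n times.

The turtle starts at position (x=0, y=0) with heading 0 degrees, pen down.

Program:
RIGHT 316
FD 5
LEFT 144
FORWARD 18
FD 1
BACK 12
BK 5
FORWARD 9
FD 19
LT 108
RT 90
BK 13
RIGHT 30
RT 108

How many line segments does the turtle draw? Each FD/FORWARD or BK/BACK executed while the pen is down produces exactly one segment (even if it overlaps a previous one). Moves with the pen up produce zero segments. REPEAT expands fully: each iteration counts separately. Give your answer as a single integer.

Executing turtle program step by step:
Start: pos=(0,0), heading=0, pen down
RT 316: heading 0 -> 44
FD 5: (0,0) -> (3.597,3.473) [heading=44, draw]
LT 144: heading 44 -> 188
FD 18: (3.597,3.473) -> (-14.228,0.968) [heading=188, draw]
FD 1: (-14.228,0.968) -> (-15.218,0.829) [heading=188, draw]
BK 12: (-15.218,0.829) -> (-3.335,2.499) [heading=188, draw]
BK 5: (-3.335,2.499) -> (1.616,3.195) [heading=188, draw]
FD 9: (1.616,3.195) -> (-7.296,1.942) [heading=188, draw]
FD 19: (-7.296,1.942) -> (-26.111,-0.702) [heading=188, draw]
LT 108: heading 188 -> 296
RT 90: heading 296 -> 206
BK 13: (-26.111,-0.702) -> (-14.427,4.997) [heading=206, draw]
RT 30: heading 206 -> 176
RT 108: heading 176 -> 68
Final: pos=(-14.427,4.997), heading=68, 8 segment(s) drawn
Segments drawn: 8

Answer: 8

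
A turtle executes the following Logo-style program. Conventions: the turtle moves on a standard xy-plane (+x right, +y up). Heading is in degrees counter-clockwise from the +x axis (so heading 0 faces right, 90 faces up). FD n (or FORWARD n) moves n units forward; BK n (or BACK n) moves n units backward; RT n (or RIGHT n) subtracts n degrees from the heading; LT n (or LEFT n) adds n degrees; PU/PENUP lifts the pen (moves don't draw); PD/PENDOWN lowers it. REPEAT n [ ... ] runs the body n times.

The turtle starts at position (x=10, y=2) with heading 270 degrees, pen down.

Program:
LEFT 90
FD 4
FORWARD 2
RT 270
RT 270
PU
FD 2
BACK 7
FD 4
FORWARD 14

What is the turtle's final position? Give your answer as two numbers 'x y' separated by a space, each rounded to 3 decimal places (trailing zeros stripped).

Answer: 3 2

Derivation:
Executing turtle program step by step:
Start: pos=(10,2), heading=270, pen down
LT 90: heading 270 -> 0
FD 4: (10,2) -> (14,2) [heading=0, draw]
FD 2: (14,2) -> (16,2) [heading=0, draw]
RT 270: heading 0 -> 90
RT 270: heading 90 -> 180
PU: pen up
FD 2: (16,2) -> (14,2) [heading=180, move]
BK 7: (14,2) -> (21,2) [heading=180, move]
FD 4: (21,2) -> (17,2) [heading=180, move]
FD 14: (17,2) -> (3,2) [heading=180, move]
Final: pos=(3,2), heading=180, 2 segment(s) drawn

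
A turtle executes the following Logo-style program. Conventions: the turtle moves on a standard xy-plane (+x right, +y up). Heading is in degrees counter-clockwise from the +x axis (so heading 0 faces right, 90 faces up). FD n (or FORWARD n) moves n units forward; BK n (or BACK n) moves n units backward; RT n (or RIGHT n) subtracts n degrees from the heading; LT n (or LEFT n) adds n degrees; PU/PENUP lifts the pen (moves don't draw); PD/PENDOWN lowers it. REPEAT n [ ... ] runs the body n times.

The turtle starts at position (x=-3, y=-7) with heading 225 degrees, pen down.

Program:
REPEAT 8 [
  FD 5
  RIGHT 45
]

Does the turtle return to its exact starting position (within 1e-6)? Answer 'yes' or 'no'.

Executing turtle program step by step:
Start: pos=(-3,-7), heading=225, pen down
REPEAT 8 [
  -- iteration 1/8 --
  FD 5: (-3,-7) -> (-6.536,-10.536) [heading=225, draw]
  RT 45: heading 225 -> 180
  -- iteration 2/8 --
  FD 5: (-6.536,-10.536) -> (-11.536,-10.536) [heading=180, draw]
  RT 45: heading 180 -> 135
  -- iteration 3/8 --
  FD 5: (-11.536,-10.536) -> (-15.071,-7) [heading=135, draw]
  RT 45: heading 135 -> 90
  -- iteration 4/8 --
  FD 5: (-15.071,-7) -> (-15.071,-2) [heading=90, draw]
  RT 45: heading 90 -> 45
  -- iteration 5/8 --
  FD 5: (-15.071,-2) -> (-11.536,1.536) [heading=45, draw]
  RT 45: heading 45 -> 0
  -- iteration 6/8 --
  FD 5: (-11.536,1.536) -> (-6.536,1.536) [heading=0, draw]
  RT 45: heading 0 -> 315
  -- iteration 7/8 --
  FD 5: (-6.536,1.536) -> (-3,-2) [heading=315, draw]
  RT 45: heading 315 -> 270
  -- iteration 8/8 --
  FD 5: (-3,-2) -> (-3,-7) [heading=270, draw]
  RT 45: heading 270 -> 225
]
Final: pos=(-3,-7), heading=225, 8 segment(s) drawn

Start position: (-3, -7)
Final position: (-3, -7)
Distance = 0; < 1e-6 -> CLOSED

Answer: yes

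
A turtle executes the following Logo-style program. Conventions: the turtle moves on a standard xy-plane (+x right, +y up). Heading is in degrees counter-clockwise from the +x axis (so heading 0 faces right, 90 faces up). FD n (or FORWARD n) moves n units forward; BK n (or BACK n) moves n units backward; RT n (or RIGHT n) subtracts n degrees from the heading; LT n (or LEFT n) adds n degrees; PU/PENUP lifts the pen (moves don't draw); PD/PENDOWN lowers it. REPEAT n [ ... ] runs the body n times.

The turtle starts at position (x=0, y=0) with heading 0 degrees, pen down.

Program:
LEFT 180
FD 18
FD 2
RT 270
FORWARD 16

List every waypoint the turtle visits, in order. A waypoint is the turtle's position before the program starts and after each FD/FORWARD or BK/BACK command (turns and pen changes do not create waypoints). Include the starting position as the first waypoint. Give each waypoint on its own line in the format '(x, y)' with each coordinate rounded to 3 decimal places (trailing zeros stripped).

Executing turtle program step by step:
Start: pos=(0,0), heading=0, pen down
LT 180: heading 0 -> 180
FD 18: (0,0) -> (-18,0) [heading=180, draw]
FD 2: (-18,0) -> (-20,0) [heading=180, draw]
RT 270: heading 180 -> 270
FD 16: (-20,0) -> (-20,-16) [heading=270, draw]
Final: pos=(-20,-16), heading=270, 3 segment(s) drawn
Waypoints (4 total):
(0, 0)
(-18, 0)
(-20, 0)
(-20, -16)

Answer: (0, 0)
(-18, 0)
(-20, 0)
(-20, -16)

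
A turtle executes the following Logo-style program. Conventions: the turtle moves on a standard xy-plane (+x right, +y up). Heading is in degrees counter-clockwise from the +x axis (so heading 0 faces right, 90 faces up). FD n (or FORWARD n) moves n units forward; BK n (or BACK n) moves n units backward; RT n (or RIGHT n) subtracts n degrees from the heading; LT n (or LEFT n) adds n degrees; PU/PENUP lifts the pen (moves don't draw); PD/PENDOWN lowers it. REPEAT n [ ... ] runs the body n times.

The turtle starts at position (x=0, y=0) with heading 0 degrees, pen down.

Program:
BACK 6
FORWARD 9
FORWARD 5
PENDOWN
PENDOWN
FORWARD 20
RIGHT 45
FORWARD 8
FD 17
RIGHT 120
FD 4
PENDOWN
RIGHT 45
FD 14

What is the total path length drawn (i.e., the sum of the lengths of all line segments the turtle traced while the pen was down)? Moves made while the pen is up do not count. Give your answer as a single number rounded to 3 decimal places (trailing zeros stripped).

Executing turtle program step by step:
Start: pos=(0,0), heading=0, pen down
BK 6: (0,0) -> (-6,0) [heading=0, draw]
FD 9: (-6,0) -> (3,0) [heading=0, draw]
FD 5: (3,0) -> (8,0) [heading=0, draw]
PD: pen down
PD: pen down
FD 20: (8,0) -> (28,0) [heading=0, draw]
RT 45: heading 0 -> 315
FD 8: (28,0) -> (33.657,-5.657) [heading=315, draw]
FD 17: (33.657,-5.657) -> (45.678,-17.678) [heading=315, draw]
RT 120: heading 315 -> 195
FD 4: (45.678,-17.678) -> (41.814,-18.713) [heading=195, draw]
PD: pen down
RT 45: heading 195 -> 150
FD 14: (41.814,-18.713) -> (29.69,-11.713) [heading=150, draw]
Final: pos=(29.69,-11.713), heading=150, 8 segment(s) drawn

Segment lengths:
  seg 1: (0,0) -> (-6,0), length = 6
  seg 2: (-6,0) -> (3,0), length = 9
  seg 3: (3,0) -> (8,0), length = 5
  seg 4: (8,0) -> (28,0), length = 20
  seg 5: (28,0) -> (33.657,-5.657), length = 8
  seg 6: (33.657,-5.657) -> (45.678,-17.678), length = 17
  seg 7: (45.678,-17.678) -> (41.814,-18.713), length = 4
  seg 8: (41.814,-18.713) -> (29.69,-11.713), length = 14
Total = 83

Answer: 83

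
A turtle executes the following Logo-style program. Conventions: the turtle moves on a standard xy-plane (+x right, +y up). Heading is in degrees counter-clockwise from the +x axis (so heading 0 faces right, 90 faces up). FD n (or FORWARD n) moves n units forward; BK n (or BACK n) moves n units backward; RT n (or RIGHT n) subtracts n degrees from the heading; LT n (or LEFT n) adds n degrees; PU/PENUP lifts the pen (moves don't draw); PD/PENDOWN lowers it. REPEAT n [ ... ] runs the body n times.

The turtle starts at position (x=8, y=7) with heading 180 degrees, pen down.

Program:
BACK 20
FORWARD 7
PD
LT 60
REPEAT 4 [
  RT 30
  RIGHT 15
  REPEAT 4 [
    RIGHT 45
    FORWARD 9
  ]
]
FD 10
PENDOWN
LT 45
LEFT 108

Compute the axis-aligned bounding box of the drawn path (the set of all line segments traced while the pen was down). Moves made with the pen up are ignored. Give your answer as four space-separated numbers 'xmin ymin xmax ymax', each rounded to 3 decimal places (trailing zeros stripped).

Answer: 5.412 7 28.728 40.249

Derivation:
Executing turtle program step by step:
Start: pos=(8,7), heading=180, pen down
BK 20: (8,7) -> (28,7) [heading=180, draw]
FD 7: (28,7) -> (21,7) [heading=180, draw]
PD: pen down
LT 60: heading 180 -> 240
REPEAT 4 [
  -- iteration 1/4 --
  RT 30: heading 240 -> 210
  RT 15: heading 210 -> 195
  REPEAT 4 [
    -- iteration 1/4 --
    RT 45: heading 195 -> 150
    FD 9: (21,7) -> (13.206,11.5) [heading=150, draw]
    -- iteration 2/4 --
    RT 45: heading 150 -> 105
    FD 9: (13.206,11.5) -> (10.876,20.193) [heading=105, draw]
    -- iteration 3/4 --
    RT 45: heading 105 -> 60
    FD 9: (10.876,20.193) -> (15.376,27.988) [heading=60, draw]
    -- iteration 4/4 --
    RT 45: heading 60 -> 15
    FD 9: (15.376,27.988) -> (24.07,30.317) [heading=15, draw]
  ]
  -- iteration 2/4 --
  RT 30: heading 15 -> 345
  RT 15: heading 345 -> 330
  REPEAT 4 [
    -- iteration 1/4 --
    RT 45: heading 330 -> 285
    FD 9: (24.07,30.317) -> (26.399,21.624) [heading=285, draw]
    -- iteration 2/4 --
    RT 45: heading 285 -> 240
    FD 9: (26.399,21.624) -> (21.899,13.829) [heading=240, draw]
    -- iteration 3/4 --
    RT 45: heading 240 -> 195
    FD 9: (21.899,13.829) -> (13.206,11.5) [heading=195, draw]
    -- iteration 4/4 --
    RT 45: heading 195 -> 150
    FD 9: (13.206,11.5) -> (5.412,16) [heading=150, draw]
  ]
  -- iteration 3/4 --
  RT 30: heading 150 -> 120
  RT 15: heading 120 -> 105
  REPEAT 4 [
    -- iteration 1/4 --
    RT 45: heading 105 -> 60
    FD 9: (5.412,16) -> (9.912,23.794) [heading=60, draw]
    -- iteration 2/4 --
    RT 45: heading 60 -> 15
    FD 9: (9.912,23.794) -> (18.605,26.124) [heading=15, draw]
    -- iteration 3/4 --
    RT 45: heading 15 -> 330
    FD 9: (18.605,26.124) -> (26.399,21.624) [heading=330, draw]
    -- iteration 4/4 --
    RT 45: heading 330 -> 285
    FD 9: (26.399,21.624) -> (28.728,12.93) [heading=285, draw]
  ]
  -- iteration 4/4 --
  RT 30: heading 285 -> 255
  RT 15: heading 255 -> 240
  REPEAT 4 [
    -- iteration 1/4 --
    RT 45: heading 240 -> 195
    FD 9: (28.728,12.93) -> (20.035,10.601) [heading=195, draw]
    -- iteration 2/4 --
    RT 45: heading 195 -> 150
    FD 9: (20.035,10.601) -> (12.241,15.101) [heading=150, draw]
    -- iteration 3/4 --
    RT 45: heading 150 -> 105
    FD 9: (12.241,15.101) -> (9.912,23.794) [heading=105, draw]
    -- iteration 4/4 --
    RT 45: heading 105 -> 60
    FD 9: (9.912,23.794) -> (14.412,31.588) [heading=60, draw]
  ]
]
FD 10: (14.412,31.588) -> (19.412,40.249) [heading=60, draw]
PD: pen down
LT 45: heading 60 -> 105
LT 108: heading 105 -> 213
Final: pos=(19.412,40.249), heading=213, 19 segment(s) drawn

Segment endpoints: x in {5.412, 8, 9.912, 9.912, 10.876, 12.241, 13.206, 13.206, 14.412, 15.376, 18.605, 19.412, 20.035, 21, 21.899, 24.07, 26.399, 26.399, 28, 28.728}, y in {7, 7, 7, 10.601, 11.5, 11.5, 12.93, 13.829, 15.101, 16, 20.193, 21.624, 21.624, 23.794, 23.794, 26.124, 27.988, 30.317, 31.588, 40.249}
xmin=5.412, ymin=7, xmax=28.728, ymax=40.249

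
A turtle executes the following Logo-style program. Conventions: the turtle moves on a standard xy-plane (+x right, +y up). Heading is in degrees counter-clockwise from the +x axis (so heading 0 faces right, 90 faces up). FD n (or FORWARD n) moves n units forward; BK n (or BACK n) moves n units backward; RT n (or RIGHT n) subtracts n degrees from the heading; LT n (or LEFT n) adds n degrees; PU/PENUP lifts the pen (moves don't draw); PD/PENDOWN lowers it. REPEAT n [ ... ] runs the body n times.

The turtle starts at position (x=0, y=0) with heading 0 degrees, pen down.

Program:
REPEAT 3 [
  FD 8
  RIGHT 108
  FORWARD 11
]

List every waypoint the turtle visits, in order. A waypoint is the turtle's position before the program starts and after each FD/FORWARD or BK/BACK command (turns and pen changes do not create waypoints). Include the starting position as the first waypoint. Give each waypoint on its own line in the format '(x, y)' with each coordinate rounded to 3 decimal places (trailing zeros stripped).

Answer: (0, 0)
(8, 0)
(4.601, -10.462)
(2.129, -18.07)
(-6.771, -11.604)
(-13.243, -6.902)
(-4.343, -0.437)

Derivation:
Executing turtle program step by step:
Start: pos=(0,0), heading=0, pen down
REPEAT 3 [
  -- iteration 1/3 --
  FD 8: (0,0) -> (8,0) [heading=0, draw]
  RT 108: heading 0 -> 252
  FD 11: (8,0) -> (4.601,-10.462) [heading=252, draw]
  -- iteration 2/3 --
  FD 8: (4.601,-10.462) -> (2.129,-18.07) [heading=252, draw]
  RT 108: heading 252 -> 144
  FD 11: (2.129,-18.07) -> (-6.771,-11.604) [heading=144, draw]
  -- iteration 3/3 --
  FD 8: (-6.771,-11.604) -> (-13.243,-6.902) [heading=144, draw]
  RT 108: heading 144 -> 36
  FD 11: (-13.243,-6.902) -> (-4.343,-0.437) [heading=36, draw]
]
Final: pos=(-4.343,-0.437), heading=36, 6 segment(s) drawn
Waypoints (7 total):
(0, 0)
(8, 0)
(4.601, -10.462)
(2.129, -18.07)
(-6.771, -11.604)
(-13.243, -6.902)
(-4.343, -0.437)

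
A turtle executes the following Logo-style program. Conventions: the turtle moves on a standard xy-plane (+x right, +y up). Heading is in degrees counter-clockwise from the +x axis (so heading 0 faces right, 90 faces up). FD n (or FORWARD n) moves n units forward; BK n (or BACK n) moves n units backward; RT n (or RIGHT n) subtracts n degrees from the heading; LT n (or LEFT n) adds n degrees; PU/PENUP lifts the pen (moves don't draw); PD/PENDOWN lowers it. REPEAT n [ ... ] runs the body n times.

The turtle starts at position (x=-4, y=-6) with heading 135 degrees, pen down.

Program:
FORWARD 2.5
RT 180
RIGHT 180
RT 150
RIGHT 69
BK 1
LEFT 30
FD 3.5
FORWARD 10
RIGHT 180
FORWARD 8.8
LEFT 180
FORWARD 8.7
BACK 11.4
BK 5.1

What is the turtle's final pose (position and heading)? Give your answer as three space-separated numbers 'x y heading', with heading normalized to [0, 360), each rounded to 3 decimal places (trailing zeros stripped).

Answer: -7.694 -0.73 306

Derivation:
Executing turtle program step by step:
Start: pos=(-4,-6), heading=135, pen down
FD 2.5: (-4,-6) -> (-5.768,-4.232) [heading=135, draw]
RT 180: heading 135 -> 315
RT 180: heading 315 -> 135
RT 150: heading 135 -> 345
RT 69: heading 345 -> 276
BK 1: (-5.768,-4.232) -> (-5.872,-3.238) [heading=276, draw]
LT 30: heading 276 -> 306
FD 3.5: (-5.872,-3.238) -> (-3.815,-6.069) [heading=306, draw]
FD 10: (-3.815,-6.069) -> (2.063,-14.159) [heading=306, draw]
RT 180: heading 306 -> 126
FD 8.8: (2.063,-14.159) -> (-3.11,-7.04) [heading=126, draw]
LT 180: heading 126 -> 306
FD 8.7: (-3.11,-7.04) -> (2.004,-14.079) [heading=306, draw]
BK 11.4: (2.004,-14.079) -> (-4.697,-4.856) [heading=306, draw]
BK 5.1: (-4.697,-4.856) -> (-7.694,-0.73) [heading=306, draw]
Final: pos=(-7.694,-0.73), heading=306, 8 segment(s) drawn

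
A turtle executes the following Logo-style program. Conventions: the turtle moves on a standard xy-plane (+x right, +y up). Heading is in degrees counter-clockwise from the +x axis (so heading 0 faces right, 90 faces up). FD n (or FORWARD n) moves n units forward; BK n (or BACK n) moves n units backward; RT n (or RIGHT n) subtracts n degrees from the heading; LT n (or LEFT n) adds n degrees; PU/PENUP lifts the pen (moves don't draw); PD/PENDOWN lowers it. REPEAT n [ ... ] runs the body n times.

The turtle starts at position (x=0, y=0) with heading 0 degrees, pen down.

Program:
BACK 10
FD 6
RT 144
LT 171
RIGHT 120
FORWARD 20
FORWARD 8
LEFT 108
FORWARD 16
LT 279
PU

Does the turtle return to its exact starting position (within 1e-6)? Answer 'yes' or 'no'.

Executing turtle program step by step:
Start: pos=(0,0), heading=0, pen down
BK 10: (0,0) -> (-10,0) [heading=0, draw]
FD 6: (-10,0) -> (-4,0) [heading=0, draw]
RT 144: heading 0 -> 216
LT 171: heading 216 -> 27
RT 120: heading 27 -> 267
FD 20: (-4,0) -> (-5.047,-19.973) [heading=267, draw]
FD 8: (-5.047,-19.973) -> (-5.465,-27.962) [heading=267, draw]
LT 108: heading 267 -> 15
FD 16: (-5.465,-27.962) -> (9.989,-23.821) [heading=15, draw]
LT 279: heading 15 -> 294
PU: pen up
Final: pos=(9.989,-23.821), heading=294, 5 segment(s) drawn

Start position: (0, 0)
Final position: (9.989, -23.821)
Distance = 25.83; >= 1e-6 -> NOT closed

Answer: no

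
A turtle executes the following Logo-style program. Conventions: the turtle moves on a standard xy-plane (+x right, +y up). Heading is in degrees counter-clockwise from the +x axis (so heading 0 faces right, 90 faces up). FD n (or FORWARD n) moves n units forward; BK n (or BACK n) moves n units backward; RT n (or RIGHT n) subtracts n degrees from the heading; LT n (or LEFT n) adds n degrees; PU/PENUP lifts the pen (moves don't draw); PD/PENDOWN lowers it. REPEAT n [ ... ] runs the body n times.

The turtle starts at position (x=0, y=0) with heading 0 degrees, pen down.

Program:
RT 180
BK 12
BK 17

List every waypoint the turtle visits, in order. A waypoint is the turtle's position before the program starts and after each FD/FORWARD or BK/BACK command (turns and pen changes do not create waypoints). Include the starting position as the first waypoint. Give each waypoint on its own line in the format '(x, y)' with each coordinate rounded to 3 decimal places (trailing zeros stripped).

Answer: (0, 0)
(12, 0)
(29, 0)

Derivation:
Executing turtle program step by step:
Start: pos=(0,0), heading=0, pen down
RT 180: heading 0 -> 180
BK 12: (0,0) -> (12,0) [heading=180, draw]
BK 17: (12,0) -> (29,0) [heading=180, draw]
Final: pos=(29,0), heading=180, 2 segment(s) drawn
Waypoints (3 total):
(0, 0)
(12, 0)
(29, 0)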